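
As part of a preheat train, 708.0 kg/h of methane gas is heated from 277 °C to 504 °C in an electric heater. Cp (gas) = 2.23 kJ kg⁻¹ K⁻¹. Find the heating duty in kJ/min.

Q = ṁ·Cp·ΔT = 708.0 × 2.23 × (504 − 277) = 358400 kJ/h
Converting: 358400 / 3600 s = 99.555 kW
Heating duty = 5973.3 kJ/min

Q = 5970 kJ/min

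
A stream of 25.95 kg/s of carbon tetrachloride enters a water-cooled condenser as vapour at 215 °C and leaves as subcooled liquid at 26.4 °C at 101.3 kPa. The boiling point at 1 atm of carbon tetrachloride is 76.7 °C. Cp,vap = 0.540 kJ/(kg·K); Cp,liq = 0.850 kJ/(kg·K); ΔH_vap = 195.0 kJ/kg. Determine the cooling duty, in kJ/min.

Q_c = 486000 kJ/min

vapour 215→76.7 °C: -74.682 kJ/kg
condensation at 76.7 °C: -195 kJ/kg
liquid 76.7→26.4 °C: -42.755 kJ/kg
Δh = -74.682 + -195 + -42.755 = -312.44 kJ/kg
Q = ṁ·Δh = 25.95 kg/s × -312.44 kJ/kg = -8107.7 kJ/s
|Q| = 8107.7 kW = 486460 kJ/min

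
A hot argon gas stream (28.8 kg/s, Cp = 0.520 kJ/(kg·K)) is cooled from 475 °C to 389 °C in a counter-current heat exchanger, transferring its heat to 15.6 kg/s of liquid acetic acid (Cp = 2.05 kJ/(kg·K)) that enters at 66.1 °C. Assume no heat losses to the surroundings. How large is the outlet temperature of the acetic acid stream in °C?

T_c,out = 106 °C

Heat released by hot stream: Q = 28.8 × 0.520 × (475 − 389) = 1287.9 kJ/s
Energy balance on cold side (adiabatic exchanger): Q = ṁ_c·Cp_c·(T_c,out − T_c,in)
T_c,out = 66.1 + 1287.9/(15.6 × 2.05) = 106.37 °C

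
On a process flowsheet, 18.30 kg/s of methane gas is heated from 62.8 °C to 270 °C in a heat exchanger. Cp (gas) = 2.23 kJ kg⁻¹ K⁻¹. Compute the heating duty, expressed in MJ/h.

Q = 30400 MJ/h

Q = ṁ·Cp·ΔT = 18.30 × 2.23 × (270 − 62.8) = 8455.6 kJ/s
Heating duty = 30440 MJ/h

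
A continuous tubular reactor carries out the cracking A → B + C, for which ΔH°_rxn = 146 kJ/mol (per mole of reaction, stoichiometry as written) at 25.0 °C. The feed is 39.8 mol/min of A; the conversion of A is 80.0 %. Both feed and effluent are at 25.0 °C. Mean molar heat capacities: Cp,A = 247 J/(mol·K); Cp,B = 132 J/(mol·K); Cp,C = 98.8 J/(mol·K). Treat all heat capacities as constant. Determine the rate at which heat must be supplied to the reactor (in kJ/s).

Extent of reaction ξ = 0.800 × 39.8 = 31.84 mol/min
Reaction term: ξ·ΔH°_rxn = 31.84 × 146 = 4648.6 kJ/min
Q = ΔH = 4648.6 kJ/min = 77.477 kW
Heat supplied = 77.477 kJ/s

Q_in = 77.5 kJ/s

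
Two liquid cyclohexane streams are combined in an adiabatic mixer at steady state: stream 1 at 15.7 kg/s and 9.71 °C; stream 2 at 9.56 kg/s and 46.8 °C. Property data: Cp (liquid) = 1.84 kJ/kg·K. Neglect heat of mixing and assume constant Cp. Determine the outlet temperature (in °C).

Energy balance with Q = 0: Σ ṁᵢCp,ᵢ(T_out − Tᵢ) = 0
Σ ṁᵢCp,ᵢTᵢ = 15.7×1.84×9.71 + 9.56×1.84×46.8 = 1103.7
Σ ṁᵢCp,ᵢ = 15.7×1.84 + 9.56×1.84 = 46.478
T_out = 1103.7 / 46.478 = 23.747 °C

T_out = 23.7 °C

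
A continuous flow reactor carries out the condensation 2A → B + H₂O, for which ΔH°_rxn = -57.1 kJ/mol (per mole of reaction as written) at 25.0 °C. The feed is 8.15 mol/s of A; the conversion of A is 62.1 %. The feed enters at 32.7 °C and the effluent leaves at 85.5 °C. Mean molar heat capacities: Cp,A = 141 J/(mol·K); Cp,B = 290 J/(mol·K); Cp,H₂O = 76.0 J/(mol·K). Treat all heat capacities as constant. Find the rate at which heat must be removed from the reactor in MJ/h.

Extent of reaction ξ = 0.621 × 8.15 / 2 = 2.5306 mol/s
Reaction term: ξ·ΔH°_rxn = 2.5306 × -57.1 = -144.5 kJ/s
Sensible, feed 32.7→25 °C: -8.8485 kJ/s
Outlet flows (mol/s): A 3.0888, B 2.5306, H₂O 2.5306
Sensible, products 25→85.5 °C: 82.384 kJ/s
Q = ΔH = -70.96 kJ/s = -70.96 kW
Heat removed = 255.46 MJ/h

Q_out = 255 MJ/h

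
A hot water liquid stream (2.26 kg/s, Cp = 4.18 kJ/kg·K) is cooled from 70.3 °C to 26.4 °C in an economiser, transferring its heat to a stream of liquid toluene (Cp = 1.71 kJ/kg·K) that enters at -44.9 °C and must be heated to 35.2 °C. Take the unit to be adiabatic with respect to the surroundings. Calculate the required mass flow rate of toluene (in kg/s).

ṁ_c = 3.03 kg/s

Heat released by hot stream: Q = 2.26 × 4.18 × (70.3 − 26.4) = 414.71 kJ/s
Energy balance on cold side (adiabatic exchanger): Q = ṁ_c·Cp_c·(T_c,out − T_c,in)
ṁ_c = 414.71 / [1.71 × (35.2 − -44.9)] = 3.0278 kg/s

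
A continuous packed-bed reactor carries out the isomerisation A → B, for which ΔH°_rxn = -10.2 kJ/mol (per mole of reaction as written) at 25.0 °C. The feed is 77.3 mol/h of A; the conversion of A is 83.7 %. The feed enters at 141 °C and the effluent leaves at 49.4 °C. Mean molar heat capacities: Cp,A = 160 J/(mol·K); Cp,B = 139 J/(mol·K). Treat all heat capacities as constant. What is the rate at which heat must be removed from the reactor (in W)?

Q_out = 507 W

Extent of reaction ξ = 0.837 × 77.3 = 64.7 mol/h
Reaction term: ξ·ΔH°_rxn = 64.7 × -10.2 = -659.94 kJ/h
Sensible, feed 141→25 °C: -1434.7 kJ/h
Outlet flows (mol/h): A 12.6, B 64.7
Sensible, products 25→49.4 °C: 268.63 kJ/h
Q = ΔH = -1826 kJ/h = -0.50722 kW
Heat removed = 507.22 W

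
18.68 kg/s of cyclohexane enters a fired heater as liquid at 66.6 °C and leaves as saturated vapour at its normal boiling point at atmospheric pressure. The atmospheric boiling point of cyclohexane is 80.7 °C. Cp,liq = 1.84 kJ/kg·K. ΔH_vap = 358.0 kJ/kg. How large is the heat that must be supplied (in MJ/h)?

Q = 25800 MJ/h

liquid 66.6→80.7 °C: 25.944 kJ/kg
vaporisation at 80.7 °C: 358 kJ/kg
Δh = 25.944 + 358 = 383.94 kJ/kg
Q = ṁ·Δh = 18.68 kg/s × 383.94 kJ/kg = 7172.1 kJ/s
|Q| = 7172.1 kW = 25819 MJ/h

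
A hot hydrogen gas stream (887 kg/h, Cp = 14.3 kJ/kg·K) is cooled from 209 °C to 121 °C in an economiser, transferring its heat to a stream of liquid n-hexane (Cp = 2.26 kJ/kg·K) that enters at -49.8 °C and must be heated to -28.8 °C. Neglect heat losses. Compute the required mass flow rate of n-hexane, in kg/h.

ṁ_c = 23500 kg/h

Heat released by hot stream: Q = 887 × 14.3 × (209 − 121) = 1.1162e+06 kJ/h
Energy balance on cold side (adiabatic exchanger): Q = ṁ_c·Cp_c·(T_c,out − T_c,in)
ṁ_c = 1.1162e+06 / [2.26 × (-28.8 − -49.8)] = 23519 kg/h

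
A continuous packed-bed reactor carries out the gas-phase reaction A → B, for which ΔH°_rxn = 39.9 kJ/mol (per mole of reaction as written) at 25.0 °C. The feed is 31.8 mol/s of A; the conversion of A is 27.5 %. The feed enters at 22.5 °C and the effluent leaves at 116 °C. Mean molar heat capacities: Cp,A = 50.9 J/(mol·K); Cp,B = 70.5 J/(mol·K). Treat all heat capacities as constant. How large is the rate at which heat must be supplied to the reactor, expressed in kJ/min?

Q_in = 31000 kJ/min

Extent of reaction ξ = 0.275 × 31.8 = 8.745 mol/s
Reaction term: ξ·ΔH°_rxn = 8.745 × 39.9 = 348.93 kJ/s
Sensible, feed 22.5→25 °C: 4.0465 kJ/s
Outlet flows (mol/s): A 23.055, B 8.745
Sensible, products 25→116 °C: 162.89 kJ/s
Q = ΔH = 515.86 kJ/s = 515.86 kW
Heat supplied = 30952 kJ/min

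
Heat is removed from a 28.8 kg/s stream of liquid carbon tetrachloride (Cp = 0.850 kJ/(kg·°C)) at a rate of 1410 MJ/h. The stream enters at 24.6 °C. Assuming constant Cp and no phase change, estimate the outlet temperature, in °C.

T_out = 8.60 °C

Q = 1410 MJ/h = 391.67 kJ/s
ΔT = Q/(ṁ·Cp) = 391.67/(28.8×0.850) = 15.999 K
T_out = 24.6 − 15.999 = 8.6005 °C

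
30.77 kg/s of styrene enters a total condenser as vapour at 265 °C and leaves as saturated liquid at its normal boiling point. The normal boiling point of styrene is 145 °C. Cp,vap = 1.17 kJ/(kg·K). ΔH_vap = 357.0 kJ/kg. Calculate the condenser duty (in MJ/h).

Q_c = 55100 MJ/h

vapour 265→145 °C: -140.4 kJ/kg
condensation at 145 °C: -357 kJ/kg
Δh = -140.4 + -357 = -497.4 kJ/kg
Q = ṁ·Δh = 30.77 kg/s × -497.4 kJ/kg = -15305 kJ/s
|Q| = 15305 kW = 55098 MJ/h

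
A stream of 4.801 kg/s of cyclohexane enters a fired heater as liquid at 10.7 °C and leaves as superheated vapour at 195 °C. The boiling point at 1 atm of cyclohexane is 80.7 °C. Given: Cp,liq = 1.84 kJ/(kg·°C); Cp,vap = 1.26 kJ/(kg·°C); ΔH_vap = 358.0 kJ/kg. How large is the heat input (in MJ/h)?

Q = 10900 MJ/h

liquid 10.7→80.7 °C: 128.8 kJ/kg
vaporisation at 80.7 °C: 358 kJ/kg
vapour 80.7→195 °C: 144.02 kJ/kg
Δh = 128.8 + 358 + 144.02 = 630.82 kJ/kg
Q = ṁ·Δh = 4.801 kg/s × 630.82 kJ/kg = 3028.6 kJ/s
|Q| = 3028.6 kW = 10903 MJ/h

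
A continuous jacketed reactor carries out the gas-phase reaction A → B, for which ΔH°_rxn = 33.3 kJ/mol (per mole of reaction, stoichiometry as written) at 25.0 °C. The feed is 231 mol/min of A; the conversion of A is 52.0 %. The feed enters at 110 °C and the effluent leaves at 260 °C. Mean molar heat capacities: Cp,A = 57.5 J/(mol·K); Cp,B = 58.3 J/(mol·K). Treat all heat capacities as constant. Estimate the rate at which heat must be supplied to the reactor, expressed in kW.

Extent of reaction ξ = 0.520 × 231 = 120.12 mol/min
Reaction term: ξ·ΔH°_rxn = 120.12 × 33.3 = 4000 kJ/min
Sensible, feed 110→25 °C: -1129 kJ/min
Outlet flows (mol/min): A 110.88, B 120.12
Sensible, products 25→260 °C: 3144 kJ/min
Q = ΔH = 6015 kJ/min = 100.25 kW
Heat supplied = 100.25 kW

Q_in = 100 kW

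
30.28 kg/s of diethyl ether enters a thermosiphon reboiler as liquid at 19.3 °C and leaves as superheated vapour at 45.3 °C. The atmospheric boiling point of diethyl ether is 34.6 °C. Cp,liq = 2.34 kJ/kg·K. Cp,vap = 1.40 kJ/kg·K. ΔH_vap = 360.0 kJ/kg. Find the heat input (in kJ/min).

Q = 746000 kJ/min

liquid 19.3→34.6 °C: 35.802 kJ/kg
vaporisation at 34.6 °C: 360 kJ/kg
vapour 34.6→45.3 °C: 14.98 kJ/kg
Δh = 35.802 + 360 + 14.98 = 410.78 kJ/kg
Q = ṁ·Δh = 30.28 kg/s × 410.78 kJ/kg = 12438 kJ/s
|Q| = 12438 kW = 746310 kJ/min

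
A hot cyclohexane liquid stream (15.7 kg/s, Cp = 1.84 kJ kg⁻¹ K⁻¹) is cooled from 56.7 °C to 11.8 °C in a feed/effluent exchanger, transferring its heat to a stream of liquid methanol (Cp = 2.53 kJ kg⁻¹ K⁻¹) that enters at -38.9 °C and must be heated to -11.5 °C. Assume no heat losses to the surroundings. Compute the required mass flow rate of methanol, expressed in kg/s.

ṁ_c = 18.7 kg/s

Heat released by hot stream: Q = 15.7 × 1.84 × (56.7 − 11.8) = 1297.1 kJ/s
Energy balance on cold side (adiabatic exchanger): Q = ṁ_c·Cp_c·(T_c,out − T_c,in)
ṁ_c = 1297.1 / [2.53 × (-11.5 − -38.9)] = 18.711 kg/s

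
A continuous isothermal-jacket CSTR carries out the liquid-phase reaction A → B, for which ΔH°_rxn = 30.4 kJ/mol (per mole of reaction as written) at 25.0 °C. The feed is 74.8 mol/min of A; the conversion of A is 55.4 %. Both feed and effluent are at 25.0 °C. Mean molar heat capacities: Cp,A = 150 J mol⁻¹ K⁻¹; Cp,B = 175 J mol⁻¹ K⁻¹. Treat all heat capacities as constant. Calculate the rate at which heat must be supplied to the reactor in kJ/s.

Q_in = 21.0 kJ/s

Extent of reaction ξ = 0.554 × 74.8 = 41.439 mol/min
Reaction term: ξ·ΔH°_rxn = 41.439 × 30.4 = 1259.8 kJ/min
Q = ΔH = 1259.8 kJ/min = 20.996 kW
Heat supplied = 20.996 kJ/s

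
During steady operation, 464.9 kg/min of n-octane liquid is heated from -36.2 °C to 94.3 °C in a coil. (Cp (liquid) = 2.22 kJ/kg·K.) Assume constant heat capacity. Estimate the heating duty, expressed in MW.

Q = ṁ·Cp·ΔT = 464.9 × 2.22 × (94.3 − -36.2) = 134690 kJ/min
Converting: 134690 / 60 s = 2244.8 kW
Heating duty = 2.2448 MW

Q = 2.24 MW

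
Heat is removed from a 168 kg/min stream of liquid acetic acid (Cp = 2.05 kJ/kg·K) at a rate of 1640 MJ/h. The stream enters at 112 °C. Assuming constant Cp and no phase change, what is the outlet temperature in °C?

Q = 1640 MJ/h = 27333 kJ/min
ΔT = Q/(ṁ·Cp) = 27333/(168×2.05) = 79.365 K
T_out = 112 − 79.365 = 32.635 °C

T_out = 32.6 °C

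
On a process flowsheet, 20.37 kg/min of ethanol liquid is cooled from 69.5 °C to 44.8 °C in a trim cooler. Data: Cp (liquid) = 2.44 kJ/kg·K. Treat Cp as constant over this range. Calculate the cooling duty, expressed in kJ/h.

Q_c = 73700 kJ/h

Q = ṁ·Cp·ΔT = 20.37 × 2.44 × (44.8 − 69.5) = -1227.7 kJ/min
Converting: 1227.7 / 60 s = 20.461 kW
Cooling duty = 73660 kJ/h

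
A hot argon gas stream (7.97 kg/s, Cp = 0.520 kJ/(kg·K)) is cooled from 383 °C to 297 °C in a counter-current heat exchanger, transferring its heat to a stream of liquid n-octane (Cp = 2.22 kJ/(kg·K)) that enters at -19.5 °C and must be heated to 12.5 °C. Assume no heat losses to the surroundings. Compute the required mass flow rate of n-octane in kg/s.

Heat released by hot stream: Q = 7.97 × 0.520 × (383 − 297) = 356.42 kJ/s
Energy balance on cold side (adiabatic exchanger): Q = ṁ_c·Cp_c·(T_c,out − T_c,in)
ṁ_c = 356.42 / [2.22 × (12.5 − -19.5)] = 5.0172 kg/s

ṁ_c = 5.02 kg/s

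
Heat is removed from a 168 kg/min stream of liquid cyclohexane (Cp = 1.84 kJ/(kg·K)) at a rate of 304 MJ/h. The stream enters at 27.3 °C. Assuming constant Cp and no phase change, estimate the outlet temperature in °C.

T_out = 10.9 °C

Q = 304 MJ/h = 5066.7 kJ/min
ΔT = Q/(ṁ·Cp) = 5066.7/(168×1.84) = 16.391 K
T_out = 27.3 − 16.391 = 10.909 °C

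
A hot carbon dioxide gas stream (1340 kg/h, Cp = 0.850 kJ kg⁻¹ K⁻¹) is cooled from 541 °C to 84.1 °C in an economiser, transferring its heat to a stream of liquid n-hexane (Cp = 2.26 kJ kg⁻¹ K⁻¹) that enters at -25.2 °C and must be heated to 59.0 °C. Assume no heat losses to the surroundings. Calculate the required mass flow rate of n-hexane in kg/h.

ṁ_c = 2730 kg/h

Heat released by hot stream: Q = 1340 × 0.850 × (541 − 84.1) = 520410 kJ/h
Energy balance on cold side (adiabatic exchanger): Q = ṁ_c·Cp_c·(T_c,out − T_c,in)
ṁ_c = 520410 / [2.26 × (59.0 − -25.2)] = 2734.8 kg/h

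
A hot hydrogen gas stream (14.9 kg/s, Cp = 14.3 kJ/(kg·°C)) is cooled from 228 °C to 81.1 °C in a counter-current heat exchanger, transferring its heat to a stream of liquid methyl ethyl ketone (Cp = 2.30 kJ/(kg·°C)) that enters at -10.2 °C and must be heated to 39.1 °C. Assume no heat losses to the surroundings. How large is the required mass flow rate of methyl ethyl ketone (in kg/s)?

Heat released by hot stream: Q = 14.9 × 14.3 × (228 − 81.1) = 31300 kJ/s
Energy balance on cold side (adiabatic exchanger): Q = ṁ_c·Cp_c·(T_c,out − T_c,in)
ṁ_c = 31300 / [2.30 × (39.1 − -10.2)] = 276.04 kg/s

ṁ_c = 276 kg/s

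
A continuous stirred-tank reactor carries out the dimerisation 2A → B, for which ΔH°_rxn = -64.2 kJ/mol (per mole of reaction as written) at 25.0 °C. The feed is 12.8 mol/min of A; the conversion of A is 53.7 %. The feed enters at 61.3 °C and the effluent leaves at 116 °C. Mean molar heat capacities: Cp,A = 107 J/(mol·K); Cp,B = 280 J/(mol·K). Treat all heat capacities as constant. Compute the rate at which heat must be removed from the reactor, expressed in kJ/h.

Q_out = 7510 kJ/h

Extent of reaction ξ = 0.537 × 12.8 / 2 = 3.4368 mol/min
Reaction term: ξ·ΔH°_rxn = 3.4368 × -64.2 = -220.64 kJ/min
Sensible, feed 61.3→25 °C: -49.716 kJ/min
Outlet flows (mol/min): A 5.9264, B 3.4368
Sensible, products 25→116 °C: 145.28 kJ/min
Q = ΔH = -125.08 kJ/min = -2.0847 kW
Heat removed = 7505 kJ/h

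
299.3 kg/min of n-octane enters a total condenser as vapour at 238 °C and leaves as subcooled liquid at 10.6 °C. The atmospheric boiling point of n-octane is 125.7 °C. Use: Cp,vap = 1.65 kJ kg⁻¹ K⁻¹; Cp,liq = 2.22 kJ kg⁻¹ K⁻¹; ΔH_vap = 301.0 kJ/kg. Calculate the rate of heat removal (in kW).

vapour 238→125.7 °C: -185.29 kJ/kg
condensation at 125.7 °C: -301 kJ/kg
liquid 125.7→10.6 °C: -255.52 kJ/kg
Δh = -185.29 + -301 + -255.52 = -741.82 kJ/kg
Q = ṁ·Δh = 299.3 kg/min × -741.82 kJ/kg = -222030 kJ/min
|Q| = 3700.4 kW

Q_c = 3700 kW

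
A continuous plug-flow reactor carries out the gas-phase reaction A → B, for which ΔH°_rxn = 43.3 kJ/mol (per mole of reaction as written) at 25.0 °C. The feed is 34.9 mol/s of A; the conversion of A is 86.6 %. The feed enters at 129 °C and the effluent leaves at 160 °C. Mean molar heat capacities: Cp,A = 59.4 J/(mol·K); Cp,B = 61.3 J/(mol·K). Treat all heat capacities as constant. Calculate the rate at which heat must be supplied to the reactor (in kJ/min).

Extent of reaction ξ = 0.866 × 34.9 = 30.223 mol/s
Reaction term: ξ·ΔH°_rxn = 30.223 × 43.3 = 1308.7 kJ/s
Sensible, feed 129→25 °C: -215.6 kJ/s
Outlet flows (mol/s): A 4.6766, B 30.223
Sensible, products 25→160 °C: 287.62 kJ/s
Q = ΔH = 1380.7 kJ/s = 1380.7 kW
Heat supplied = 82841 kJ/min

Q_in = 82800 kJ/min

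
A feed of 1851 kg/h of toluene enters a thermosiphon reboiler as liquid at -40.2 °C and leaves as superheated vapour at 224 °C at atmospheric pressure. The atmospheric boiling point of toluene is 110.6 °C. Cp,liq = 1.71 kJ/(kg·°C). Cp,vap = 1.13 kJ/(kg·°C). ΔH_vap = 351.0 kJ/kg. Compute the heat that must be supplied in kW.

liquid -40.2→110.6 °C: 257.87 kJ/kg
vaporisation at 110.6 °C: 351 kJ/kg
vapour 110.6→224 °C: 128.14 kJ/kg
Δh = 257.87 + 351 + 128.14 = 737.01 kJ/kg
Q = ṁ·Δh = 1851 kg/h × 737.01 kJ/kg = 1.3642e+06 kJ/h
|Q| = 378.95 kW

Q = 379 kW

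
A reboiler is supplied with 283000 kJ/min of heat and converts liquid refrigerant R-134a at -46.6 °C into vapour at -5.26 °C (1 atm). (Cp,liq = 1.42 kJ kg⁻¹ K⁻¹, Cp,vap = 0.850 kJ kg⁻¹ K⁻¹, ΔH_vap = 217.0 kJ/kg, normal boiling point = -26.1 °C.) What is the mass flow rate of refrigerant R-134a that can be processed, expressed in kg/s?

ṁ = 17.9 kg/s

Δh = 1.42×(-26.1−-46.6) + 217.0 + 0.850×(-5.26−-26.1) = 263.82 kJ/kg
Q = 283000 kJ/min = 4716.7 kJ/s = 4716.7 kJ/s
ṁ = Q/Δh = 4716.7 / 263.82 = 17.878 kg/s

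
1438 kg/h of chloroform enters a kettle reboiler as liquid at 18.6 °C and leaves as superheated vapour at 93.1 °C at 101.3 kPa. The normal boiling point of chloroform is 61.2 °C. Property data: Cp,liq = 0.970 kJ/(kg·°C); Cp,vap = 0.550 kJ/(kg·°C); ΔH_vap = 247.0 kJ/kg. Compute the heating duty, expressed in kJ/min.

Q = 7330 kJ/min

liquid 18.6→61.2 °C: 41.322 kJ/kg
vaporisation at 61.2 °C: 247 kJ/kg
vapour 61.2→93.1 °C: 17.545 kJ/kg
Δh = 41.322 + 247 + 17.545 = 305.87 kJ/kg
Q = ṁ·Δh = 1438 kg/h × 305.87 kJ/kg = 439840 kJ/h
|Q| = 122.18 kW = 7330.6 kJ/min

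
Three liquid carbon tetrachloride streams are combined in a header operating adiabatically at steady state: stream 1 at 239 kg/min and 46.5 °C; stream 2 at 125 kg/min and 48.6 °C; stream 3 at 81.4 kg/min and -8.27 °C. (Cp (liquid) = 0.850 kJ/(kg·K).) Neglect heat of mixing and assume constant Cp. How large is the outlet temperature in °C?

T_out = 37.1 °C

No heat crosses the boundary, so H_out = H_in.
Σ ṁᵢCp,ᵢTᵢ = 239×0.850×46.5 + 125×0.850×48.6 + 81.4×0.850×-8.27 = 14038
Σ ṁᵢCp,ᵢ = 239×0.850 + 125×0.850 + 81.4×0.850 = 378.59
T_out = 14038 / 378.59 = 37.08 °C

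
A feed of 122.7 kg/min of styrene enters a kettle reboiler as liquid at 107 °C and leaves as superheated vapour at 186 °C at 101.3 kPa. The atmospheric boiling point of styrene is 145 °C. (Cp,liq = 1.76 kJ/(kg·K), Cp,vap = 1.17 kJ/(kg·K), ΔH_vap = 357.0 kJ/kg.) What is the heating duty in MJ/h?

Q = 3470 MJ/h

liquid 107→145 °C: 66.88 kJ/kg
vaporisation at 145 °C: 357 kJ/kg
vapour 145→186 °C: 47.97 kJ/kg
Δh = 66.88 + 357 + 47.97 = 471.85 kJ/kg
Q = ṁ·Δh = 122.7 kg/min × 471.85 kJ/kg = 57896 kJ/min
|Q| = 964.93 kW = 3473.8 MJ/h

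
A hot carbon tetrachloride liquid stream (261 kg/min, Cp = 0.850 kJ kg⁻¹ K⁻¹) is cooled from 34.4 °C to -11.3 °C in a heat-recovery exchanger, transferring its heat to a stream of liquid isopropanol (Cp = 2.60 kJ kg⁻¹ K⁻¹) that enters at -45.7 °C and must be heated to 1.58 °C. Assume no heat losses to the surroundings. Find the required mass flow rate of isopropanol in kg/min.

ṁ_c = 82.5 kg/min

Heat released by hot stream: Q = 261 × 0.850 × (34.4 − -11.3) = 10139 kJ/min
Energy balance on cold side (adiabatic exchanger): Q = ṁ_c·Cp_c·(T_c,out − T_c,in)
ṁ_c = 10139 / [2.60 × (1.58 − -45.7)] = 82.475 kg/min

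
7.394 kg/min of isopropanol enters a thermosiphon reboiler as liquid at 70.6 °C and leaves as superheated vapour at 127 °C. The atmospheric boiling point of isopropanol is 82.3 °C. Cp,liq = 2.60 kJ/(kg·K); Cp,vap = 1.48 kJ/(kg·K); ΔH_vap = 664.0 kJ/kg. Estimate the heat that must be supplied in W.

liquid 70.6→82.3 °C: 30.42 kJ/kg
vaporisation at 82.3 °C: 664 kJ/kg
vapour 82.3→127 °C: 66.156 kJ/kg
Δh = 30.42 + 664 + 66.156 = 760.58 kJ/kg
Q = ṁ·Δh = 7.394 kg/min × 760.58 kJ/kg = 5623.7 kJ/min
|Q| = 93.728 kW = 93728 W

Q = 93700 W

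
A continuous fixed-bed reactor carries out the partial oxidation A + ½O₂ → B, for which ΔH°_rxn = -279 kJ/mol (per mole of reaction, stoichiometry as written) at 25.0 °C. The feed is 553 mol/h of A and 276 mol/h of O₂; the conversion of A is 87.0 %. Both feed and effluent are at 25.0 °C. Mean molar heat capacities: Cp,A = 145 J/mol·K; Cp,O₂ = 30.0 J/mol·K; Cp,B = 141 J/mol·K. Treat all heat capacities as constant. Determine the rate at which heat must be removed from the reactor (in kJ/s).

Extent of reaction ξ = 0.870 × 553 = 481.11 mol/h
Reaction term: ξ·ΔH°_rxn = 481.11 × -279 = -134230 kJ/h
Q = ΔH = -134230 kJ/h = -37.286 kW
Heat removed = 37.286 kJ/s

Q_out = 37.3 kJ/s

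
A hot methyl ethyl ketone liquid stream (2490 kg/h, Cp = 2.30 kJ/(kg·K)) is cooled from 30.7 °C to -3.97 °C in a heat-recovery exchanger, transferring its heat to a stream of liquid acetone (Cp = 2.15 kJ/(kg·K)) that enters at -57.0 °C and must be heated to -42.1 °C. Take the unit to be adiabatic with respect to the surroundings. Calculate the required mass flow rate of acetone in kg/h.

ṁ_c = 6200 kg/h

Heat released by hot stream: Q = 2490 × 2.30 × (30.7 − -3.97) = 198560 kJ/h
Energy balance on cold side (adiabatic exchanger): Q = ṁ_c·Cp_c·(T_c,out − T_c,in)
ṁ_c = 198560 / [2.15 × (-42.1 − -57.0)] = 6198.1 kg/h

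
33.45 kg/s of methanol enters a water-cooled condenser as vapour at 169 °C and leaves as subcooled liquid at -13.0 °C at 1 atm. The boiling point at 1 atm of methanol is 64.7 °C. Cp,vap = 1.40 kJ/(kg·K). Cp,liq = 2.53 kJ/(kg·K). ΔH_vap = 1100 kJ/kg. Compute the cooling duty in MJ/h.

Q_c = 174000 MJ/h

vapour 169→64.7 °C: -146.02 kJ/kg
condensation at 64.7 °C: -1100 kJ/kg
liquid 64.7→-13.0 °C: -196.58 kJ/kg
Δh = -146.02 + -1100 + -196.58 = -1442.6 kJ/kg
Q = ṁ·Δh = 33.45 kg/s × -1442.6 kJ/kg = -48255 kJ/s
|Q| = 48255 kW = 173720 MJ/h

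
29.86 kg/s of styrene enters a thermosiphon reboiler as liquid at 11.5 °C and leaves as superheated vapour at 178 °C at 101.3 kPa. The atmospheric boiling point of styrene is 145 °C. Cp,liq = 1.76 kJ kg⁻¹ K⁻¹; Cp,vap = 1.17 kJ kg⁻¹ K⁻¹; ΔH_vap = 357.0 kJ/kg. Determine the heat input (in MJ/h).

Q = 67800 MJ/h

liquid 11.5→145 °C: 234.96 kJ/kg
vaporisation at 145 °C: 357 kJ/kg
vapour 145→178 °C: 38.61 kJ/kg
Δh = 234.96 + 357 + 38.61 = 630.57 kJ/kg
Q = ṁ·Δh = 29.86 kg/s × 630.57 kJ/kg = 18829 kJ/s
|Q| = 18829 kW = 67784 MJ/h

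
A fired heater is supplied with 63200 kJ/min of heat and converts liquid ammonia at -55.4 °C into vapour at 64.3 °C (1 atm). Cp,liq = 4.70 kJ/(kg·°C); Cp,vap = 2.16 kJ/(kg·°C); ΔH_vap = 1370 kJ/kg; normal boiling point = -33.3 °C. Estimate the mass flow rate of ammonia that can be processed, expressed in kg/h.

Δh = 4.70×(-33.3−-55.4) + 1370 + 2.16×(64.3−-33.3) = 1684.7 kJ/kg
Q = 63200 kJ/min = 1053.3 kJ/s = 3.792e+06 kJ/h
ṁ = Q/Δh = 3.792e+06 / 1684.7 = 2250.9 kg/h

ṁ = 2250 kg/h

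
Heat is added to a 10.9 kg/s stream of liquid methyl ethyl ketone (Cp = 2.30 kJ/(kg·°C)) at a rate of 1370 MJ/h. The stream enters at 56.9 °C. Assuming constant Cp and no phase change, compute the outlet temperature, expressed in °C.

Q = 1370 MJ/h = 380.56 kJ/s
ΔT = Q/(ṁ·Cp) = 380.56/(10.9×2.30) = 15.18 K
T_out = 56.9 + 15.18 = 72.08 °C

T_out = 72.1 °C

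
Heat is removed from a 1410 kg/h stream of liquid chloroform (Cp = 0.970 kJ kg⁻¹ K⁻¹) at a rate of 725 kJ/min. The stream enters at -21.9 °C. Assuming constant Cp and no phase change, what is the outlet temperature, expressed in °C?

Q = 725 kJ/min = 43500 kJ/h
ΔT = Q/(ṁ·Cp) = 43500/(1410×0.970) = 31.805 K
T_out = -21.9 − 31.805 = -53.705 °C

T_out = -53.7 °C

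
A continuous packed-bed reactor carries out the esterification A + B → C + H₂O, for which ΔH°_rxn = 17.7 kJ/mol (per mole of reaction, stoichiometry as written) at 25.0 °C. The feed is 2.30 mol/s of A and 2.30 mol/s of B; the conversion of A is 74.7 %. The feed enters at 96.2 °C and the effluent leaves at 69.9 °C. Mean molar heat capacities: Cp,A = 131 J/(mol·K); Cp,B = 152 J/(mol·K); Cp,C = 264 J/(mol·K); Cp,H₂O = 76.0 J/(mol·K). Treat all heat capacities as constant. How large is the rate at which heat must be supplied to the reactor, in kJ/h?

Q_in = 63700 kJ/h

Extent of reaction ξ = 0.747 × 2.30 = 1.7181 mol/s
Reaction term: ξ·ΔH°_rxn = 1.7181 × 17.7 = 30.41 kJ/s
Sensible, feed 96.2→25 °C: -46.344 kJ/s
Outlet flows (mol/s): A 0.5819, B 0.5819, C 1.7181, H₂O 1.7181
Sensible, products 25→69.9 °C: 33.623 kJ/s
Q = ΔH = 17.689 kJ/s = 17.689 kW
Heat supplied = 63680 kJ/h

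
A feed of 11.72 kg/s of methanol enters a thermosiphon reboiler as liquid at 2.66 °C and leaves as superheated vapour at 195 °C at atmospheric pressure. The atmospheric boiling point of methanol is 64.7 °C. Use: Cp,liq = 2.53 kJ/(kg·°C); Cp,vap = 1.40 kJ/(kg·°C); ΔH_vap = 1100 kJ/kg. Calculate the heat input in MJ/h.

Q = 60700 MJ/h

liquid 2.66→64.7 °C: 156.96 kJ/kg
vaporisation at 64.7 °C: 1100 kJ/kg
vapour 64.7→195 °C: 182.42 kJ/kg
Δh = 156.96 + 1100 + 182.42 = 1439.4 kJ/kg
Q = ṁ·Δh = 11.72 kg/s × 1439.4 kJ/kg = 16870 kJ/s
|Q| = 16870 kW = 60730 MJ/h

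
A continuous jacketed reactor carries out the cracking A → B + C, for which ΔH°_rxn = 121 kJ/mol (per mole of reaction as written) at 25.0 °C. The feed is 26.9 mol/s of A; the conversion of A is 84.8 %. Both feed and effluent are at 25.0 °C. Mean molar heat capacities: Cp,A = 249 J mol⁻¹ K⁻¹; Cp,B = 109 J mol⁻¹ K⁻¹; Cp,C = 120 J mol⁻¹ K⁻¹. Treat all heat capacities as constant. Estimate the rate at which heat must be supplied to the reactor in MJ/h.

Q_in = 9940 MJ/h

Extent of reaction ξ = 0.848 × 26.9 = 22.811 mol/s
Reaction term: ξ·ΔH°_rxn = 22.811 × 121 = 2760.2 kJ/s
Q = ΔH = 2760.2 kJ/s = 2760.2 kW
Heat supplied = 9936.6 MJ/h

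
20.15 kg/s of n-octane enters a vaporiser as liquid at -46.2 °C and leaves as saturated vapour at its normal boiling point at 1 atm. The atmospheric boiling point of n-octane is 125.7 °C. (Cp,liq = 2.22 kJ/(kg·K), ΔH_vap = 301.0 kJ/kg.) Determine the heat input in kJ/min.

liquid -46.2→125.7 °C: 381.62 kJ/kg
vaporisation at 125.7 °C: 301 kJ/kg
Δh = 381.62 + 301 = 682.62 kJ/kg
Q = ṁ·Δh = 20.15 kg/s × 682.62 kJ/kg = 13755 kJ/s
|Q| = 13755 kW = 825290 kJ/min

Q = 825000 kJ/min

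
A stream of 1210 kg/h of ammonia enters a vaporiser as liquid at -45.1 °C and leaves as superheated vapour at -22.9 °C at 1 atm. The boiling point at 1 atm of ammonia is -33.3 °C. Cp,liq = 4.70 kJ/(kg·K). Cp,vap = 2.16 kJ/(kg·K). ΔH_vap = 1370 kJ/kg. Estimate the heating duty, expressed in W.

liquid -45.1→-33.3 °C: 55.46 kJ/kg
vaporisation at -33.3 °C: 1370 kJ/kg
vapour -33.3→-22.9 °C: 22.464 kJ/kg
Δh = 55.46 + 1370 + 22.464 = 1447.9 kJ/kg
Q = ṁ·Δh = 1210 kg/h × 1447.9 kJ/kg = 1.752e+06 kJ/h
|Q| = 486.66 kW = 486660 W

Q = 487000 W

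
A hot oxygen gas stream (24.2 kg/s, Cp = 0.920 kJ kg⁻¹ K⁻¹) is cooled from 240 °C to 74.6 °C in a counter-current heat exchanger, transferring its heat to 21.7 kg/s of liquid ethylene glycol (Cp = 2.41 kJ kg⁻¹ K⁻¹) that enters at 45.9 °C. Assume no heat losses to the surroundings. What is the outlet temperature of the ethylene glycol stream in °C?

T_c,out = 116 °C

Heat released by hot stream: Q = 24.2 × 0.920 × (240 − 74.6) = 3682.5 kJ/s
Energy balance on cold side (adiabatic exchanger): Q = ṁ_c·Cp_c·(T_c,out − T_c,in)
T_c,out = 45.9 + 3682.5/(21.7 × 2.41) = 116.31 °C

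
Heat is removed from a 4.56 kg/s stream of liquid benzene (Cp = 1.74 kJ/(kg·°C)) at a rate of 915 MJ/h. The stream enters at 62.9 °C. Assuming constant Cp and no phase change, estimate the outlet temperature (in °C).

Q = 915 MJ/h = 254.17 kJ/s
ΔT = Q/(ṁ·Cp) = 254.17/(4.56×1.74) = 32.034 K
T_out = 62.9 − 32.034 = 30.866 °C

T_out = 30.9 °C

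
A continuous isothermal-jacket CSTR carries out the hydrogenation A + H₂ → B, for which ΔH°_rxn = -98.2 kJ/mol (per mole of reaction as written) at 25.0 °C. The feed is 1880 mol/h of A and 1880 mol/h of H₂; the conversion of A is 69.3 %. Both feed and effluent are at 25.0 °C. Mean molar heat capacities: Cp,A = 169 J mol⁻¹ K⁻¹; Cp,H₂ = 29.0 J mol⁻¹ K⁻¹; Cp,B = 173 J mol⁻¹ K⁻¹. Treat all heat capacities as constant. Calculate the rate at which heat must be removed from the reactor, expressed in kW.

Extent of reaction ξ = 0.693 × 1880 = 1302.8 mol/h
Reaction term: ξ·ΔH°_rxn = 1302.8 × -98.2 = -127940 kJ/h
Q = ΔH = -127940 kJ/h = -35.539 kW
Heat removed = 35.539 kW

Q_out = 35.5 kW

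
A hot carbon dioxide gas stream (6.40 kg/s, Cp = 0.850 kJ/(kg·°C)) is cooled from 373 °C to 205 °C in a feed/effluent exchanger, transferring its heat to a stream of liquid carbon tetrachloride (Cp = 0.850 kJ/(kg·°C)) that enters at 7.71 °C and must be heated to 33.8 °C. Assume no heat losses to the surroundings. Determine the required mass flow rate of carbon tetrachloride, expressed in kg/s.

Heat released by hot stream: Q = 6.40 × 0.850 × (373 − 205) = 913.92 kJ/s
Energy balance on cold side (adiabatic exchanger): Q = ṁ_c·Cp_c·(T_c,out − T_c,in)
ṁ_c = 913.92 / [0.850 × (33.8 − 7.71)] = 41.211 kg/s

ṁ_c = 41.2 kg/s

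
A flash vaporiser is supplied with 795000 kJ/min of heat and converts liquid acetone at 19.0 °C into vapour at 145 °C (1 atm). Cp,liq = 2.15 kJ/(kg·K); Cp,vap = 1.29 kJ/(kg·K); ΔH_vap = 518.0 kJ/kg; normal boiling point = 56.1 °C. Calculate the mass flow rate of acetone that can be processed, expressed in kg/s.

ṁ = 18.6 kg/s

Δh = 2.15×(56.1−19.0) + 518.0 + 1.29×(145−56.1) = 712.45 kJ/kg
Q = 795000 kJ/min = 13250 kJ/s = 13250 kJ/s
ṁ = Q/Δh = 13250 / 712.45 = 18.598 kg/s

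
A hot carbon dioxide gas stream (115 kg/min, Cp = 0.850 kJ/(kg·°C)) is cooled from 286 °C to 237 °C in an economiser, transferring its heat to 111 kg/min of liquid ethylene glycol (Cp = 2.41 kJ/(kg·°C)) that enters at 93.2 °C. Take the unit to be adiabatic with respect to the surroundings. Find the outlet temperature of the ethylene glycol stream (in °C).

T_c,out = 111 °C

Heat released by hot stream: Q = 115 × 0.850 × (286 − 237) = 4789.8 kJ/min
Energy balance on cold side (adiabatic exchanger): Q = ṁ_c·Cp_c·(T_c,out − T_c,in)
T_c,out = 93.2 + 4789.8/(111 × 2.41) = 111.1 °C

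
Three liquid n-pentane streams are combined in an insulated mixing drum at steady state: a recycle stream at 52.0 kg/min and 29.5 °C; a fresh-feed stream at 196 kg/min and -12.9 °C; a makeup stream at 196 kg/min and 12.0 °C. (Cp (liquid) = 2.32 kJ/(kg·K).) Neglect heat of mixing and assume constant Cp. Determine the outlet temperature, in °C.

T_out = 3.06 °C

No heat crosses the boundary, so H_out = H_in.
Σ ṁᵢCp,ᵢTᵢ = 52.0×2.32×29.5 + 196×2.32×-12.9 + 196×2.32×12.0 = 3149.6
Σ ṁᵢCp,ᵢ = 52.0×2.32 + 196×2.32 + 196×2.32 = 1030.1
T_out = 3149.6 / 1030.1 = 3.0577 °C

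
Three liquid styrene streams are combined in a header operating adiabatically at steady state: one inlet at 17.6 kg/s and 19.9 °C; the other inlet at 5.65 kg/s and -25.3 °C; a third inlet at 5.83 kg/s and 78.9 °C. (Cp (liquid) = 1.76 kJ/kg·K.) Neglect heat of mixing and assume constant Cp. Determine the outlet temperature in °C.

Adiabatic, steady state ⇒ Σ ṁᵢCp,ᵢ(T_out − Tᵢ) = 0
Σ ṁᵢCp,ᵢTᵢ = 17.6×1.76×19.9 + 5.65×1.76×-25.3 + 5.83×1.76×78.9 = 1174.4
Σ ṁᵢCp,ᵢ = 17.6×1.76 + 5.65×1.76 + 5.83×1.76 = 51.181
T_out = 1174.4 / 51.181 = 22.946 °C

T_out = 22.9 °C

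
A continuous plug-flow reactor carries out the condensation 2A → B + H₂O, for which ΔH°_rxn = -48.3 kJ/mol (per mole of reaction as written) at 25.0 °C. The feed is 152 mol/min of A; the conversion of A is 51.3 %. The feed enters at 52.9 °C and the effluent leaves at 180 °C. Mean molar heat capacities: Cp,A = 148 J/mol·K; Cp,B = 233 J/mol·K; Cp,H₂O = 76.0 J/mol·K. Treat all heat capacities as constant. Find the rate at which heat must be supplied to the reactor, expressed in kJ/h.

Extent of reaction ξ = 0.513 × 152 / 2 = 38.988 mol/min
Reaction term: ξ·ΔH°_rxn = 38.988 × -48.3 = -1883.1 kJ/min
Sensible, feed 52.9→25 °C: -627.64 kJ/min
Outlet flows (mol/min): A 74.024, B 38.988, H₂O 38.988
Sensible, products 25→180 °C: 3565.4 kJ/min
Q = ΔH = 1054.7 kJ/min = 17.578 kW
Heat supplied = 63281 kJ/h

Q_in = 63300 kJ/h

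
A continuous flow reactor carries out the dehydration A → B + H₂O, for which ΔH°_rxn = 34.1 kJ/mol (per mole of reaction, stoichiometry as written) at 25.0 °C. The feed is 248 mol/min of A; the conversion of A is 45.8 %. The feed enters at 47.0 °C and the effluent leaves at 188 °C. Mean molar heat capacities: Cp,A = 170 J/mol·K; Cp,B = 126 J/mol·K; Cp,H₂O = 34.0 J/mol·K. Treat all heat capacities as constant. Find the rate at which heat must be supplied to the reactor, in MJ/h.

Extent of reaction ξ = 0.458 × 248 = 113.58 mol/min
Reaction term: ξ·ΔH°_rxn = 113.58 × 34.1 = 3873.2 kJ/min
Sensible, feed 47.0→25 °C: -927.52 kJ/min
Outlet flows (mol/min): A 134.42, B 113.58, H₂O 113.58
Sensible, products 25→188 °C: 6686.9 kJ/min
Q = ΔH = 9632.6 kJ/min = 160.54 kW
Heat supplied = 577.96 MJ/h

Q_in = 578 MJ/h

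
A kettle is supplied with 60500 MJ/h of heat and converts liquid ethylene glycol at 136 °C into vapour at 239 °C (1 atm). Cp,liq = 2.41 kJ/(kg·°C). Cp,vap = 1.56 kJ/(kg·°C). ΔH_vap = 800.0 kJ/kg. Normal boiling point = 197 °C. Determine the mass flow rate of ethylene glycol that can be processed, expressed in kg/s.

ṁ = 16.6 kg/s

Δh = 2.41×(197−136) + 800.0 + 1.56×(239−197) = 1012.5 kJ/kg
Q = 60500 MJ/h = 16806 kJ/s = 16806 kJ/s
ṁ = Q/Δh = 16806 / 1012.5 = 16.598 kg/s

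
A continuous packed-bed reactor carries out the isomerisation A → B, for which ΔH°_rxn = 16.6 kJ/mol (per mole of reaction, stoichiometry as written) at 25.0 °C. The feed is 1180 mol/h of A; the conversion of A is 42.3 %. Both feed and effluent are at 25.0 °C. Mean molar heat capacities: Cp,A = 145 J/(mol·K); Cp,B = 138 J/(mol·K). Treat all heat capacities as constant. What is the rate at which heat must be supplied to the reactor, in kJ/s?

Q_in = 2.30 kJ/s

Extent of reaction ξ = 0.423 × 1180 = 499.14 mol/h
Reaction term: ξ·ΔH°_rxn = 499.14 × 16.6 = 8285.7 kJ/h
Q = ΔH = 8285.7 kJ/h = 2.3016 kW
Heat supplied = 2.3016 kJ/s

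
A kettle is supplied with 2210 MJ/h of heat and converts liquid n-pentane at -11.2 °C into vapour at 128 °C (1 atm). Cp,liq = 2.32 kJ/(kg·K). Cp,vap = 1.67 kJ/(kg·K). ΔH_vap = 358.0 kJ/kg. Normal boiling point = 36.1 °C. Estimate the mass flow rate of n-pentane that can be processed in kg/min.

ṁ = 59.3 kg/min

Δh = 2.32×(36.1−-11.2) + 358.0 + 1.67×(128−36.1) = 621.21 kJ/kg
Q = 2210 MJ/h = 613.89 kJ/s = 36833 kJ/min
ṁ = Q/Δh = 36833 / 621.21 = 59.293 kg/min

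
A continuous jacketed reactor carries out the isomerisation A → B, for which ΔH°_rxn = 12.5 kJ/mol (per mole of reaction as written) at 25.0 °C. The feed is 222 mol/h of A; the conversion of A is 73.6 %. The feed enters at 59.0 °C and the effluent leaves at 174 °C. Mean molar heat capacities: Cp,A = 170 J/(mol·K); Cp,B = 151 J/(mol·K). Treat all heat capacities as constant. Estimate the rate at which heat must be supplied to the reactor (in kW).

Extent of reaction ξ = 0.736 × 222 = 163.39 mol/h
Reaction term: ξ·ΔH°_rxn = 163.39 × 12.5 = 2042.4 kJ/h
Sensible, feed 59.0→25 °C: -1283.2 kJ/h
Outlet flows (mol/h): A 58.608, B 163.39
Sensible, products 25→174 °C: 5160.7 kJ/h
Q = ΔH = 5919.9 kJ/h = 1.6444 kW
Heat supplied = 1.6444 kW

Q_in = 1.64 kW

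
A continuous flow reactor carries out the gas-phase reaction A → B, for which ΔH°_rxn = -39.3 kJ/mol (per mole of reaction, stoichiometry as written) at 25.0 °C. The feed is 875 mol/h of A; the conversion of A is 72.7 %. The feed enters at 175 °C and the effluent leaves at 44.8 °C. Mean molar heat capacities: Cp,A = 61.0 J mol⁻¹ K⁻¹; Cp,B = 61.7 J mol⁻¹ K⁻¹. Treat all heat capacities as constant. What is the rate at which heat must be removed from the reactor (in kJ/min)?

Extent of reaction ξ = 0.727 × 875 = 636.12 mol/h
Reaction term: ξ·ΔH°_rxn = 636.12 × -39.3 = -25000 kJ/h
Sensible, feed 175→25 °C: -8006.2 kJ/h
Outlet flows (mol/h): A 238.88, B 636.12
Sensible, products 25→44.8 °C: 1065.6 kJ/h
Q = ΔH = -31940 kJ/h = -8.8723 kW
Heat removed = 532.34 kJ/min

Q_out = 532 kJ/min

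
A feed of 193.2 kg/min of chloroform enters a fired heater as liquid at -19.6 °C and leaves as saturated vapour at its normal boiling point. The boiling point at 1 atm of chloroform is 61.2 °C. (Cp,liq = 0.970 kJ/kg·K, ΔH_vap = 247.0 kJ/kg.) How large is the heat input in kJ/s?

liquid -19.6→61.2 °C: 78.376 kJ/kg
vaporisation at 61.2 °C: 247 kJ/kg
Δh = 78.376 + 247 = 325.38 kJ/kg
Q = ṁ·Δh = 193.2 kg/min × 325.38 kJ/kg = 62863 kJ/min
|Q| = 1047.7 kW

Q = 1050 kJ/s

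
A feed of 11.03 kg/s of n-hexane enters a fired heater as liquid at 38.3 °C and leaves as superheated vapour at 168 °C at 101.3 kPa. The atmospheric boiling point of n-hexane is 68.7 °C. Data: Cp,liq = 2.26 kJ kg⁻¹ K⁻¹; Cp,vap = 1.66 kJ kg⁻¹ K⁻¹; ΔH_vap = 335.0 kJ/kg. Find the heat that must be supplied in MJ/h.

Q = 22600 MJ/h

liquid 38.3→68.7 °C: 68.704 kJ/kg
vaporisation at 68.7 °C: 335 kJ/kg
vapour 68.7→168 °C: 164.84 kJ/kg
Δh = 68.704 + 335 + 164.84 = 568.54 kJ/kg
Q = ṁ·Δh = 11.03 kg/s × 568.54 kJ/kg = 6271 kJ/s
|Q| = 6271 kW = 22576 MJ/h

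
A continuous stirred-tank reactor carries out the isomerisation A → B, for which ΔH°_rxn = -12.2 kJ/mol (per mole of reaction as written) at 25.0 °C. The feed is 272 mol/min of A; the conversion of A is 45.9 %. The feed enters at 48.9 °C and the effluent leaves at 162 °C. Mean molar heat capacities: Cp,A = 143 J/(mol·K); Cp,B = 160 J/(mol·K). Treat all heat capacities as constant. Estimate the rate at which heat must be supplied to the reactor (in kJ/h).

Q_in = 190000 kJ/h

Extent of reaction ξ = 0.459 × 272 = 124.85 mol/min
Reaction term: ξ·ΔH°_rxn = 124.85 × -12.2 = -1523.1 kJ/min
Sensible, feed 48.9→25 °C: -929.61 kJ/min
Outlet flows (mol/min): A 147.15, B 124.85
Sensible, products 25→162 °C: 5619.5 kJ/min
Q = ΔH = 3166.8 kJ/min = 52.779 kW
Heat supplied = 190010 kJ/h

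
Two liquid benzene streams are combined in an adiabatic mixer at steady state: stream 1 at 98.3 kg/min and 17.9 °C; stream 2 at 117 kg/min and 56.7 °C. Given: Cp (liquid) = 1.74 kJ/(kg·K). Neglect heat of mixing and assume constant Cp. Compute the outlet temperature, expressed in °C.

Energy balance with Q = 0: Σ ṁᵢCp,ᵢ(T_out − Tᵢ) = 0
T_out = Σ ṁᵢCp,ᵢTᵢ / Σ ṁᵢCp,ᵢ
      = 14605 / 374.62 = 38.985 °C

T_out = 39.0 °C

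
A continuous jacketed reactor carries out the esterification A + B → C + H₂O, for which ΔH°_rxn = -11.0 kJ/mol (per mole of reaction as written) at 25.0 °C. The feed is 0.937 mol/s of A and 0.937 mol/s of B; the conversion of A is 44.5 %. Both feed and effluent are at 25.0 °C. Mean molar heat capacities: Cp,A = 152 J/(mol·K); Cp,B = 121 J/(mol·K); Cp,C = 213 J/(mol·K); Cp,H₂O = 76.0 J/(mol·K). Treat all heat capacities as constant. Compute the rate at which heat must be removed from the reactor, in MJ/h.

Extent of reaction ξ = 0.445 × 0.937 = 0.41697 mol/s
Reaction term: ξ·ΔH°_rxn = 0.41697 × -11.0 = -4.5866 kJ/s
Q = ΔH = -4.5866 kJ/s = -4.5866 kW
Heat removed = 16.512 MJ/h

Q_out = 16.5 MJ/h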